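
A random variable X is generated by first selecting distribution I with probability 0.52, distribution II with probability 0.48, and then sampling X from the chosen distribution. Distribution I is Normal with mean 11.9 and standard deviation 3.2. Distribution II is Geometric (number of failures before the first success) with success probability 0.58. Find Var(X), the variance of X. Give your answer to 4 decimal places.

Per component, I: μ=11.9, E[X²]=151.85; II: μ=0.724138, E[X²]=1.77289.
E[X] = 0.52·11.9 + 0.48·0.724138 = 6.53559.
E[X²] = 0.52·151.85 + 0.48·1.77289 = 79.813.
Var(X) = E[X²] − (E[X])² = 79.813 − 42.7139 = 37.0991.

37.0991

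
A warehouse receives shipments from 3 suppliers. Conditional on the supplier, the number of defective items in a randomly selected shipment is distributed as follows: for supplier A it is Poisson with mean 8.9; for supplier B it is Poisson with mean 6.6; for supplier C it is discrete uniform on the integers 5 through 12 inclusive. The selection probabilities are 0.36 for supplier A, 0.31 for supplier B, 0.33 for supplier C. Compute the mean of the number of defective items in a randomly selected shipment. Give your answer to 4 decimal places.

8.0550

Component means — A: 8.9; B: 6.6; C: 8.5.
E[X] = 0.36·8.9 + 0.31·6.6 + 0.33·8.5 = 8.055.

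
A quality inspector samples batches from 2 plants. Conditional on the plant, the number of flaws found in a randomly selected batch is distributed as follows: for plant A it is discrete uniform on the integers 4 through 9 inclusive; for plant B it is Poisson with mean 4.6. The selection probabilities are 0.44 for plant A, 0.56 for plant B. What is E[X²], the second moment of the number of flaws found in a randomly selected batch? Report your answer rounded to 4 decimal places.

34.2989

For each component E[X²] = Var + (mean)², giving A: 45.1667; B: 25.76.
Overall E[X²] = 0.44·45.1667 + 0.56·25.76 = 34.2989.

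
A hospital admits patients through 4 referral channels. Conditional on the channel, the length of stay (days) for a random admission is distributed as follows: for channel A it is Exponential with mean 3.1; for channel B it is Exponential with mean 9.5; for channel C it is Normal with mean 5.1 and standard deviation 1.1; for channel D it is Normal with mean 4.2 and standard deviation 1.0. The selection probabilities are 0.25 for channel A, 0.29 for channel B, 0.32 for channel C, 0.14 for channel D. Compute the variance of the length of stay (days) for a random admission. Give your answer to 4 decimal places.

Per component, A: μ=3.1, E[X²]=19.22; B: μ=9.5, E[X²]=180.5; C: μ=5.1, E[X²]=27.22; D: μ=4.2, E[X²]=18.64.
E[X] = 0.25·3.1 + 0.29·9.5 + 0.32·5.1 + 0.14·4.2 = 5.75.
E[X²] = 0.25·19.22 + 0.29·180.5 + 0.32·27.22 + 0.14·18.64 = 68.47.
Var(X) = E[X²] − (E[X])² = 68.47 − 33.0625 = 35.4075.

35.4075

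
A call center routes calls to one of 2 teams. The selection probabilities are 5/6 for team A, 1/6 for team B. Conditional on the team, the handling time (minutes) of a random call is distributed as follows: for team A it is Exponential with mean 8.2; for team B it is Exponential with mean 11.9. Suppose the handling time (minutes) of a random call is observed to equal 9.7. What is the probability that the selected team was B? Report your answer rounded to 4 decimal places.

Likelihoods f(9.7 | ·): A: 0.0373635; B: 0.0371919.
Posterior ∝ prior × likelihood. Numerator for B: 0.166667·0.0371919 = 0.00619865.
Normalizing constant: 0.833333·0.0373635 + 0.166667·0.0371919 = 0.0373349.
P(B | observation) = 0.00619865 / 0.0373349 = 0.166028.

0.1660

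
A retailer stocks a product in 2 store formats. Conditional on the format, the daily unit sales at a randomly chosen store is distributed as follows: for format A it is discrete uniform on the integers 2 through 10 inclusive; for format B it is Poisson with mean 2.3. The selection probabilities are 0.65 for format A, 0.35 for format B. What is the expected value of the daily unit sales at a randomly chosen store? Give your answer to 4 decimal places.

Component means — A: 6; B: 2.3.
E[X] = 0.65·6 + 0.35·2.3 = 4.705.

4.7050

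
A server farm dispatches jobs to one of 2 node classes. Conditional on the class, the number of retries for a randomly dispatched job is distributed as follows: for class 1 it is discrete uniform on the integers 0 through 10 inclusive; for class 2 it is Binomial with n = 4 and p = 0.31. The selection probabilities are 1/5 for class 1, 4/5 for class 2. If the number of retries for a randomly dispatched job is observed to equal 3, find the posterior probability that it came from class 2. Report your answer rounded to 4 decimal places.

0.7834

Likelihoods P(X=3 | ·): 1: 0.0909091; 2: 0.0822232.
Posterior ∝ prior × likelihood. Numerator for 2: 0.8·0.0822232 = 0.0657785.
Normalizing constant: 0.2·0.0909091 + 0.8·0.0822232 = 0.0839603.
P(2 | observation) = 0.0657785 / 0.0839603 = 0.783448.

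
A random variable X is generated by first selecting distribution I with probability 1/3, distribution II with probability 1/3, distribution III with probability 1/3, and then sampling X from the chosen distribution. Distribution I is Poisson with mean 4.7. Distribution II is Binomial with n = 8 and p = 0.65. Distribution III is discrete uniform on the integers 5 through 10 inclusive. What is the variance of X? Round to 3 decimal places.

Per component, I: μ=4.7, E[X²]=26.79; II: μ=5.2, E[X²]=28.86; III: μ=7.5, E[X²]=59.1667.
E[X] = 0.333333·4.7 + 0.333333·5.2 + 0.333333·7.5 = 5.8.
E[X²] = 0.333333·26.79 + 0.333333·28.86 + 0.333333·59.1667 = 38.2722.
Var(X) = E[X²] − (E[X])² = 38.2722 − 33.64 = 4.63222.

4.632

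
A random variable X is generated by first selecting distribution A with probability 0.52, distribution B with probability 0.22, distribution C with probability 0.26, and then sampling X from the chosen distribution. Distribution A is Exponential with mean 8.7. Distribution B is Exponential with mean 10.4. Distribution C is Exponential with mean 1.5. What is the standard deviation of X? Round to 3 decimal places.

Per component, A: μ=8.7, E[X²]=151.38; B: μ=10.4, E[X²]=216.32; C: μ=1.5, E[X²]=4.5.
E[X] = 0.52·8.7 + 0.22·10.4 + 0.26·1.5 = 7.202.
E[X²] = 0.52·151.38 + 0.22·216.32 + 0.26·4.5 = 127.478.
Var(X) = E[X²] − (E[X])² = 127.478 − 51.8688 = 75.6092.
SD(X) = √75.6092 = 8.69535.

8.695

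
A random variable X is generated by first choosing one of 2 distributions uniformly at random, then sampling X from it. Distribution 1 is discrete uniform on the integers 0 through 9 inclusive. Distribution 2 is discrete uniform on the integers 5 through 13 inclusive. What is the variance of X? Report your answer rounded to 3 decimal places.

Per component, 1: μ=4.5, E[X²]=28.5; 2: μ=9, E[X²]=87.6667.
E[X] = 0.5·4.5 + 0.5·9 = 6.75.
E[X²] = 0.5·28.5 + 0.5·87.6667 = 58.0833.
Var(X) = E[X²] − (E[X])² = 58.0833 − 45.5625 = 12.5208.

12.521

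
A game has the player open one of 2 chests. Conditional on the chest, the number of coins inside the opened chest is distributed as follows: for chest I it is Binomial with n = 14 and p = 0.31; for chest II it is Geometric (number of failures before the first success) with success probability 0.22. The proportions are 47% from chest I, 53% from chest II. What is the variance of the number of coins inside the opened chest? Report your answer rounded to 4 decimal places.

10.1060

Per component, I: μ=4.34, E[X²]=21.8302; II: μ=3.54545, E[X²]=28.686.
E[X] = 0.47·4.34 + 0.53·3.54545 = 3.91889.
E[X²] = 0.47·21.8302 + 0.53·28.686 = 25.4637.
Var(X) = E[X²] − (E[X])² = 25.4637 − 15.3577 = 10.106.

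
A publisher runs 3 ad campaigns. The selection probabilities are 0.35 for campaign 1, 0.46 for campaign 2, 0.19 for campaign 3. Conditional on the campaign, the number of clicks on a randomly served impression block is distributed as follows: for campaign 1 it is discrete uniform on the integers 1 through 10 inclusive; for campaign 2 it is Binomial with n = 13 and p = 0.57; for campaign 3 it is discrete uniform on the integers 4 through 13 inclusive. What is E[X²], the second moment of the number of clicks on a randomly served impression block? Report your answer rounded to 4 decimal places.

For each component E[X²] = Var + (mean)², giving 1: 38.5; 2: 58.0944; 3: 80.5.
Overall E[X²] = 0.35·38.5 + 0.46·58.0944 + 0.19·80.5 = 55.4934.

55.4934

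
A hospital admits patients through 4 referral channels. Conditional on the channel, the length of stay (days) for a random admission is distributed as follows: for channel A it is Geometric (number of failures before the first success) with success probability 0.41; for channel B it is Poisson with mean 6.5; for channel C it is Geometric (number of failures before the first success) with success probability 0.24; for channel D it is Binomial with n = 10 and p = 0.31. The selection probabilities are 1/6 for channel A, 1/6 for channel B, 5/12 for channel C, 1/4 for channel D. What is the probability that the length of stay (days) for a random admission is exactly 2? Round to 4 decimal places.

Conditional on each channel, P(X = 2): A: 0.142721; B: 0.0317602; C: 0.138624; D: 0.222192.
By total probability, P(X = 2) = 0.166667·0.142721 + 0.166667·0.0317602 + 0.416667·0.138624 + 0.25·0.222192 = 0.142388.

0.1424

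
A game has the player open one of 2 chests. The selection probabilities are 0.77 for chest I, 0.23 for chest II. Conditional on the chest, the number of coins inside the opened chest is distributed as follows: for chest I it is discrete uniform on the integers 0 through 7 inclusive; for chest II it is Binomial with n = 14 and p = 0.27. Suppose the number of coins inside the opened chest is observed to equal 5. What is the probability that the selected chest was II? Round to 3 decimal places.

Likelihoods P(X=5 | ·): I: 0.125; II: 0.169118.
Posterior ∝ prior × likelihood. Numerator for II: 0.23·0.169118 = 0.038897.
Normalizing constant: 0.77·0.125 + 0.23·0.169118 = 0.135147.
P(II | observation) = 0.038897 / 0.135147 = 0.287813.

0.288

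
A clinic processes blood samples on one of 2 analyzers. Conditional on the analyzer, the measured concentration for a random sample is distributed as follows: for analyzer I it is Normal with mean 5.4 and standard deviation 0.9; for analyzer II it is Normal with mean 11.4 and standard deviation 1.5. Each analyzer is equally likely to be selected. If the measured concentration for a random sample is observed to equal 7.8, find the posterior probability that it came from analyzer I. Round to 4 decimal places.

0.4589

Likelihoods f(7.8 | ·): I: 0.0126622; II: 0.0149297.
Posterior ∝ prior × likelihood. Numerator for I: 0.5·0.0126622 = 0.0063311.
Normalizing constant: 0.5·0.0126622 + 0.5·0.0149297 = 0.0137959.
P(I | observation) = 0.0063311 / 0.0137959 = 0.45891.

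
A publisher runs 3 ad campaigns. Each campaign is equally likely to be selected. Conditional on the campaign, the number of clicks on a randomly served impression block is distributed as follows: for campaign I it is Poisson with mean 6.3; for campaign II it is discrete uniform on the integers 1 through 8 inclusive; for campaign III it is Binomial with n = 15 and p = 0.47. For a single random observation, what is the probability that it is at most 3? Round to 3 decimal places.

Conditional on each campaign, P(X ≤ 3): I: 0.126374; II: 0.375; III: 0.0302919.
By total probability, P(X ≤ 3) = 0.333333·0.126374 + 0.333333·0.375 + 0.333333·0.0302919 = 0.177222.

0.177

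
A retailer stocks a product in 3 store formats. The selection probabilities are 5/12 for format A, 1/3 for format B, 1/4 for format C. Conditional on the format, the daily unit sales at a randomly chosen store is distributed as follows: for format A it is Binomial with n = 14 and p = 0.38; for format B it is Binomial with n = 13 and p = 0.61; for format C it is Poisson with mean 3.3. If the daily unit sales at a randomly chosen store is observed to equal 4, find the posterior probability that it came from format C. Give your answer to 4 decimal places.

0.3632

Likelihoods P(X=4 | ·): A: 0.17518; B: 0.0206636; C: 0.182252.
Posterior ∝ prior × likelihood. Numerator for C: 0.25·0.182252 = 0.045563.
Normalizing constant: 0.416667·0.17518 + 0.333333·0.0206636 + 0.25·0.182252 = 0.125443.
P(C | observation) = 0.045563 / 0.125443 = 0.363218.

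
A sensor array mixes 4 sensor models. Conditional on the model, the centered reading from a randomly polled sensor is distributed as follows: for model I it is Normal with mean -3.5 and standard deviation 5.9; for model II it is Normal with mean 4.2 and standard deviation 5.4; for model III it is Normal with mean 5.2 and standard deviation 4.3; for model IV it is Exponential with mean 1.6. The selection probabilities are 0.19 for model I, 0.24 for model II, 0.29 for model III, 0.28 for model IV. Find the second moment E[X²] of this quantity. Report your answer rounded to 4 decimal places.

34.8107

For each component E[X²] = Var + (mean)², giving I: 47.06; II: 46.8; III: 45.53; IV: 5.12.
Overall E[X²] = 0.19·47.06 + 0.24·46.8 + 0.29·45.53 + 0.28·5.12 = 34.8107.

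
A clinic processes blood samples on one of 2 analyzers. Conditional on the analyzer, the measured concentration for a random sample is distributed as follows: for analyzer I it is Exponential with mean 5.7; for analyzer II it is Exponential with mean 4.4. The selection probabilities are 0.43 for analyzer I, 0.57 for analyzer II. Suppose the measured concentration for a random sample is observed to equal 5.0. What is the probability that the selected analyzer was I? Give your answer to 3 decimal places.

0.430

Likelihoods f(5.0 | ·): I: 0.0729735; II: 0.0729509.
Posterior ∝ prior × likelihood. Numerator for I: 0.43·0.0729735 = 0.0313786.
Normalizing constant: 0.43·0.0729735 + 0.57·0.0729509 = 0.0729606.
P(I | observation) = 0.0313786 / 0.0729606 = 0.430076.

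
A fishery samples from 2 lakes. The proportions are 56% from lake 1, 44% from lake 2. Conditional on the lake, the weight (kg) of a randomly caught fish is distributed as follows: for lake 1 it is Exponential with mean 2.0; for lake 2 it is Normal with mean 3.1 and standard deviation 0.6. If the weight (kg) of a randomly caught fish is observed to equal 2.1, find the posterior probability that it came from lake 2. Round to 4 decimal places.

Likelihoods f(2.1 | ·): 1: 0.174969; 2: 0.165795.
Posterior ∝ prior × likelihood. Numerator for 2: 0.44·0.165795 = 0.0729499.
Normalizing constant: 0.56·0.174969 + 0.44·0.165795 = 0.170932.
P(2 | observation) = 0.0729499 / 0.170932 = 0.426776.

0.4268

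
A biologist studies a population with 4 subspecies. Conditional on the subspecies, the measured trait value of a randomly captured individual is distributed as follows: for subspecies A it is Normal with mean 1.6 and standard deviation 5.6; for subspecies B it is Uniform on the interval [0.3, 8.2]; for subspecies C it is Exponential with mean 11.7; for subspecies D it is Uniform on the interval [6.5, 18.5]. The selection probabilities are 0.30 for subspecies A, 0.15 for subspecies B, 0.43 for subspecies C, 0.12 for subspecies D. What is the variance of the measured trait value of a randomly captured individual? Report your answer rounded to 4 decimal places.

93.0813

Per component, A: μ=1.6, E[X²]=33.92; B: μ=4.25, E[X²]=23.2633; C: μ=11.7, E[X²]=273.78; D: μ=12.5, E[X²]=168.25.
E[X] = 0.3·1.6 + 0.15·4.25 + 0.43·11.7 + 0.12·12.5 = 7.6485.
E[X²] = 0.3·33.92 + 0.15·23.2633 + 0.43·273.78 + 0.12·168.25 = 151.581.
Var(X) = E[X²] − (E[X])² = 151.581 − 58.4996 = 93.0813.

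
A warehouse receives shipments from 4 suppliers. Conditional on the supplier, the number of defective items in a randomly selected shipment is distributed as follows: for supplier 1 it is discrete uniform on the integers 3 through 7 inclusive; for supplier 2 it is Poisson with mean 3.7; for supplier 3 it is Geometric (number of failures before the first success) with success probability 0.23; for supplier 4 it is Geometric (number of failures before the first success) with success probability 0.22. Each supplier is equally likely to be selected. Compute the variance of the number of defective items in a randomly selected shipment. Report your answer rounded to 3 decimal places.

Per component, 1: μ=5, E[X²]=27; 2: μ=3.7, E[X²]=17.39; 3: μ=3.34783, E[X²]=25.7637; 4: μ=3.54545, E[X²]=28.686.
E[X] = 0.25·5 + 0.25·3.7 + 0.25·3.34783 + 0.25·3.54545 = 3.89832.
E[X²] = 0.25·27 + 0.25·17.39 + 0.25·25.7637 + 0.25·28.686 = 24.7099.
Var(X) = E[X²] − (E[X])² = 24.7099 − 15.1969 = 9.51301.

9.513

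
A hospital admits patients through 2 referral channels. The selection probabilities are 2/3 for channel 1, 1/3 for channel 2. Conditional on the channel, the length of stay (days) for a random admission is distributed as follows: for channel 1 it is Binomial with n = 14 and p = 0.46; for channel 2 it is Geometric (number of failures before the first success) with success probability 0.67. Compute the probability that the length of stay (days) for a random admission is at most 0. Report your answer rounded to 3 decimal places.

Conditional on each channel, P(X ≤ 0): 1: 0.000179272; 2: 0.67.
By total probability, P(X ≤ 0) = 0.666667·0.000179272 + 0.333333·0.67 = 0.223453.

0.223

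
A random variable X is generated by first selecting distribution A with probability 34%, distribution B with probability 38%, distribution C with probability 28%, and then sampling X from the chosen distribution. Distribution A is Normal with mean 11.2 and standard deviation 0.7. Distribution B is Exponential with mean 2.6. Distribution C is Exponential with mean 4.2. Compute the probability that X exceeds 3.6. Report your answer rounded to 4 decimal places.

Conditional on each component, P(X > 3.6): A: 1; B: 0.25042; C: 0.424373.
By total probability, P(X > 3.6) = 0.34·1 + 0.38·0.25042 + 0.28·0.424373 = 0.553984.

0.5540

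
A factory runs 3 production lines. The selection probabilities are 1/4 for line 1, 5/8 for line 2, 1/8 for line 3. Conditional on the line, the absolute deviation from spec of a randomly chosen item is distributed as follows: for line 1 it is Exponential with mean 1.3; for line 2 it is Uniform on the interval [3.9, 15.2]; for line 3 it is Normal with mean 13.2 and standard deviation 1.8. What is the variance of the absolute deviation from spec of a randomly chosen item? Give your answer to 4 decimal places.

23.5789

Per component, 1: μ=1.3, E[X²]=3.38; 2: μ=9.55, E[X²]=101.843; 3: μ=13.2, E[X²]=177.48.
E[X] = 0.25·1.3 + 0.625·9.55 + 0.125·13.2 = 7.94375.
E[X²] = 0.25·3.38 + 0.625·101.843 + 0.125·177.48 = 86.6821.
Var(X) = E[X²] − (E[X])² = 86.6821 − 63.1032 = 23.5789.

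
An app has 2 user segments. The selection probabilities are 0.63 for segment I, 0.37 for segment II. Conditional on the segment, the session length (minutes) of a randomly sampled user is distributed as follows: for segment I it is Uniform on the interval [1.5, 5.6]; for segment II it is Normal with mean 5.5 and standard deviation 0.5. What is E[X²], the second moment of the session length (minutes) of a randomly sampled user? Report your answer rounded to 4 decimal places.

For each component E[X²] = Var + (mean)², giving I: 14.0033; II: 30.5.
Overall E[X²] = 0.63·14.0033 + 0.37·30.5 = 20.1071.

20.1071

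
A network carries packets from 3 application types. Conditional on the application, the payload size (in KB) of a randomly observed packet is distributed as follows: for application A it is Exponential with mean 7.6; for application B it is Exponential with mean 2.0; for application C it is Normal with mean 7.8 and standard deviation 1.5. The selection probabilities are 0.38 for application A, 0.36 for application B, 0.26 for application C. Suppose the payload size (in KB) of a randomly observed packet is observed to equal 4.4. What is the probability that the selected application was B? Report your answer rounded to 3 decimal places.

0.374

Likelihoods f(4.4 | ·): A: 0.0737484; B: 0.0554016; C: 0.0203781.
Posterior ∝ prior × likelihood. Numerator for B: 0.36·0.0554016 = 0.0199446.
Normalizing constant: 0.38·0.0737484 + 0.36·0.0554016 + 0.26·0.0203781 = 0.0532673.
P(B | observation) = 0.0199446 / 0.0532673 = 0.374424.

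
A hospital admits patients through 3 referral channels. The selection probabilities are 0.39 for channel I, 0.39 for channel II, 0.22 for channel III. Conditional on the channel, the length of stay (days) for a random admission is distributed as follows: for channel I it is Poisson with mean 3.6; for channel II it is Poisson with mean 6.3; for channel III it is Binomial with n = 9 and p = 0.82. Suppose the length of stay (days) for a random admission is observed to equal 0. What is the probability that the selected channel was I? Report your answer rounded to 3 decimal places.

Likelihoods P(X=0 | ·): I: 0.0273237; II: 0.0018363; III: 1.98359e-07.
Posterior ∝ prior × likelihood. Numerator for I: 0.39·0.0273237 = 0.0106563.
Normalizing constant: 0.39·0.0273237 + 0.39·0.0018363 + 0.22·1.98359e-07 = 0.0113725.
P(I | observation) = 0.0106563 / 0.0113725 = 0.937023.

0.937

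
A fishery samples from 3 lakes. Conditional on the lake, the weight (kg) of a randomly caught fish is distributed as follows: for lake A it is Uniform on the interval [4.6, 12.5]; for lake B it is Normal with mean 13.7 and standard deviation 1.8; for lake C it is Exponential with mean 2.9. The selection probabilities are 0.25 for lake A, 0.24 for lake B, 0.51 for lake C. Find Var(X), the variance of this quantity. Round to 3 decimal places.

Per component, A: μ=8.55, E[X²]=78.3033; B: μ=13.7, E[X²]=190.93; C: μ=2.9, E[X²]=16.82.
E[X] = 0.25·8.55 + 0.24·13.7 + 0.51·2.9 = 6.9045.
E[X²] = 0.25·78.3033 + 0.24·190.93 + 0.51·16.82 = 73.9772.
Var(X) = E[X²] − (E[X])² = 73.9772 − 47.6721 = 26.3051.

26.305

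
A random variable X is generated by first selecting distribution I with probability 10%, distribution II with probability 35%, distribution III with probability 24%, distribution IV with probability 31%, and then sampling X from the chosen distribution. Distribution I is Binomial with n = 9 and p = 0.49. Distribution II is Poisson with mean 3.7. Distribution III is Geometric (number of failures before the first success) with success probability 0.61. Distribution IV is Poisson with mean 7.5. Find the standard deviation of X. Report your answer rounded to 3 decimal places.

Per component, I: μ=4.41, E[X²]=21.6972; II: μ=3.7, E[X²]=17.39; III: μ=0.639344, E[X²]=1.45687; IV: μ=7.5, E[X²]=63.75.
E[X] = 0.1·4.41 + 0.35·3.7 + 0.24·0.639344 + 0.31·7.5 = 4.21444.
E[X²] = 0.1·21.6972 + 0.35·17.39 + 0.24·1.45687 + 0.31·63.75 = 28.3684.
Var(X) = E[X²] − (E[X])² = 28.3684 − 17.7615 = 10.6068.
SD(X) = √10.6068 = 3.25681.

3.257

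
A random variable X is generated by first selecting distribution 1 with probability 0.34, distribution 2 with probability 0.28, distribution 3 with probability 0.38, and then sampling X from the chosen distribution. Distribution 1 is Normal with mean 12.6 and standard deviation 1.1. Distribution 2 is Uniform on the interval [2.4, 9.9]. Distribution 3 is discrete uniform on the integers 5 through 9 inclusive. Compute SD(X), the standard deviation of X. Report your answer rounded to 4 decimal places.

3.2516

Per component, 1: μ=12.6, E[X²]=159.97; 2: μ=6.15, E[X²]=42.51; 3: μ=7, E[X²]=51.
E[X] = 0.34·12.6 + 0.28·6.15 + 0.38·7 = 8.666.
E[X²] = 0.34·159.97 + 0.28·42.51 + 0.38·51 = 85.6726.
Var(X) = E[X²] − (E[X])² = 85.6726 − 75.0996 = 10.573.
SD(X) = √10.573 = 3.25162.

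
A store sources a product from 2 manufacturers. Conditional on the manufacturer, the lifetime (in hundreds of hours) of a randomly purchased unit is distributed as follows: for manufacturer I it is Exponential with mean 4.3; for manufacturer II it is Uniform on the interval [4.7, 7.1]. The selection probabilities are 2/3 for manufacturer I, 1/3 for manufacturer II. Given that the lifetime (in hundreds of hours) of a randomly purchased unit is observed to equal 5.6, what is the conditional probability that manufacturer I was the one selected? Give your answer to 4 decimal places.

0.2328

Likelihoods f(5.6 | ·): I: 0.0632323; II: 0.416667.
Posterior ∝ prior × likelihood. Numerator for I: 0.666667·0.0632323 = 0.0421548.
Normalizing constant: 0.666667·0.0632323 + 0.333333·0.416667 = 0.181044.
P(I | observation) = 0.0421548 / 0.181044 = 0.232843.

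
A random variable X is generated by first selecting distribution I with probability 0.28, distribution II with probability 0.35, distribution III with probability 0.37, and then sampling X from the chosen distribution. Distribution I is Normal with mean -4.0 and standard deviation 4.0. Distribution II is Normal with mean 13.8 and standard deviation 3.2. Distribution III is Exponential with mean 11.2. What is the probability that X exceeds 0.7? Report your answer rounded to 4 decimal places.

0.7312

Conditional on each component, P(X > 0.7): I: 0.119997; II: 0.999979; III: 0.939413.
By total probability, P(X > 0.7) = 0.28·0.119997 + 0.35·0.999979 + 0.37·0.939413 = 0.731175.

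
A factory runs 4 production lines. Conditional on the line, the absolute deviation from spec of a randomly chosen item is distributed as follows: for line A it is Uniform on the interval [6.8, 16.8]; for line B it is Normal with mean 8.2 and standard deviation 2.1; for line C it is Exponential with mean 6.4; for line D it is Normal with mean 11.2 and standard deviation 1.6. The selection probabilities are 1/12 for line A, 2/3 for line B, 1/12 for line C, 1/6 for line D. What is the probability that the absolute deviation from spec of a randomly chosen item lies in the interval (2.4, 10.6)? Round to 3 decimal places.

0.712

Conditional on each line, P(2.4 < X < 10.6): A: 0.38; B: 0.870578; C: 0.496436; D: 0.35383.
By total probability, P(2.4 < X < 10.6) = 0.0833333·0.38 + 0.666667·0.870578 + 0.0833333·0.496436 + 0.166667·0.35383 = 0.712393.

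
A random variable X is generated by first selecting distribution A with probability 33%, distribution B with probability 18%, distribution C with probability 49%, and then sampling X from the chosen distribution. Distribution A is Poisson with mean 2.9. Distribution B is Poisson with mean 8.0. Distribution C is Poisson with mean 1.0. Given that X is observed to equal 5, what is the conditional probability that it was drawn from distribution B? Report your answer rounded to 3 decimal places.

0.336

Likelihoods P(X=5 | ·): A: 0.0940491; B: 0.0916037; C: 0.00306566.
Posterior ∝ prior × likelihood. Numerator for B: 0.18·0.0916037 = 0.0164887.
Normalizing constant: 0.33·0.0940491 + 0.18·0.0916037 + 0.49·0.00306566 = 0.049027.
P(B | observation) = 0.0164887 / 0.049027 = 0.336318.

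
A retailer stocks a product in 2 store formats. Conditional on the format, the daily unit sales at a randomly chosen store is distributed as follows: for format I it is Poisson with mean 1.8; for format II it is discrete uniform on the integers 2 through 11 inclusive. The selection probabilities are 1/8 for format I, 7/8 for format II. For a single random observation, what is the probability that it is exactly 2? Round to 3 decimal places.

Conditional on each format, P(X = 2): I: 0.267784; II: 0.1.
By total probability, P(X = 2) = 0.125·0.267784 + 0.875·0.1 = 0.120973.

0.121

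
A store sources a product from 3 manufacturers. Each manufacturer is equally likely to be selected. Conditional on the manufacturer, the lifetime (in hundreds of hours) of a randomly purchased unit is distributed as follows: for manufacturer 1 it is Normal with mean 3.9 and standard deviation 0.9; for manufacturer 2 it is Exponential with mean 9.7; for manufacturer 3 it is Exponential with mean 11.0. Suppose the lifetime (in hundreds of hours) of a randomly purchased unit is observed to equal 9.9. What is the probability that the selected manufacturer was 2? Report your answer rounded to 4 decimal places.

Likelihoods f(9.9 | ·): 1: 9.901e-11; 2: 0.0371517; 3: 0.0369609.
Posterior ∝ prior × likelihood. Numerator for 2: 0.333333·0.0371517 = 0.0123839.
Normalizing constant: 0.333333·9.901e-11 + 0.333333·0.0371517 + 0.333333·0.0369609 = 0.0247042.
P(2 | observation) = 0.0123839 / 0.0247042 = 0.501288.

0.5013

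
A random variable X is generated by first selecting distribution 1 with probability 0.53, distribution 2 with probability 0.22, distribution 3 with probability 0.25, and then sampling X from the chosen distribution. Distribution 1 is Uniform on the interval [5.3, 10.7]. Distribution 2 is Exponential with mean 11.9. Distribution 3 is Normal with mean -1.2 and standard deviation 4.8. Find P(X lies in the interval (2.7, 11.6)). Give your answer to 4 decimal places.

0.6734

Conditional on each component, P(2.7 < X < 11.6): 1: 1; 2: 0.419736; 3: 0.204422.
By total probability, P(2.7 < X < 11.6) = 0.53·1 + 0.22·0.419736 + 0.25·0.204422 = 0.673447.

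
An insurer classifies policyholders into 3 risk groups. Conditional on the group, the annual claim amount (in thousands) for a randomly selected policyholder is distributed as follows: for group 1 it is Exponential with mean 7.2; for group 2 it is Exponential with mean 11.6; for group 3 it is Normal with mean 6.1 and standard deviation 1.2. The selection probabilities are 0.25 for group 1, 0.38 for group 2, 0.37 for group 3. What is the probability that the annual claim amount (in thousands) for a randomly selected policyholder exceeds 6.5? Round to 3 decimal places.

0.455

Conditional on each group, P(X > 6.5): 1: 0.405442; 2: 0.571012; 3: 0.369441.
By total probability, P(X > 6.5) = 0.25·0.405442 + 0.38·0.571012 + 0.37·0.369441 = 0.455038.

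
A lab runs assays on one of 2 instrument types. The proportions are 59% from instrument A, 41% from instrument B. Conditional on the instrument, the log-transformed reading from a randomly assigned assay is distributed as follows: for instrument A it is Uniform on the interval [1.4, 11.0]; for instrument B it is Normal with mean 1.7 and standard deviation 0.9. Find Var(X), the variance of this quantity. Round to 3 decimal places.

9.762

Per component, A: μ=6.2, E[X²]=46.12; B: μ=1.7, E[X²]=3.7.
E[X] = 0.59·6.2 + 0.41·1.7 = 4.355.
E[X²] = 0.59·46.12 + 0.41·3.7 = 28.7278.
Var(X) = E[X²] − (E[X])² = 28.7278 − 18.966 = 9.76178.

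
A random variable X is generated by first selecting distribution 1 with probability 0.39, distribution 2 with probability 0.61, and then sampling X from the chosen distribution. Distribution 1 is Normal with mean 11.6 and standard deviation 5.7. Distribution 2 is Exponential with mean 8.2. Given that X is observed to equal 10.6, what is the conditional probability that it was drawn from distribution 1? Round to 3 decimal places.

0.568

Likelihoods f(10.6 | ·): 1: 0.068921; 2: 0.0334797.
Posterior ∝ prior × likelihood. Numerator for 1: 0.39·0.068921 = 0.0268792.
Normalizing constant: 0.39·0.068921 + 0.61·0.0334797 = 0.0473018.
P(1 | observation) = 0.0268792 / 0.0473018 = 0.568249.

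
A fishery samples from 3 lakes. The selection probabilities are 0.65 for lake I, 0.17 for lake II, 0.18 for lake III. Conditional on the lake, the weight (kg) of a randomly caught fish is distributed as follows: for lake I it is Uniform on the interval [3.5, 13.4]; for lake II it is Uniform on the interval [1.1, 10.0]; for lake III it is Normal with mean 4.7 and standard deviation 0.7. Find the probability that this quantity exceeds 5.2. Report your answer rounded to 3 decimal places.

0.673

Conditional on each lake, P(X > 5.2): I: 0.828283; II: 0.539326; III: 0.237525.
By total probability, P(X > 5.2) = 0.65·0.828283 + 0.17·0.539326 + 0.18·0.237525 = 0.672824.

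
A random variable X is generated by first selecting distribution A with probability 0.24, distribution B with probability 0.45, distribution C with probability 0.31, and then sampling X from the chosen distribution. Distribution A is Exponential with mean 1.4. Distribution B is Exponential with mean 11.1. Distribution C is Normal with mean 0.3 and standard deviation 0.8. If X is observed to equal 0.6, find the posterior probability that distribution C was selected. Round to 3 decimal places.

Likelihoods f(0.6 | ·): A: 0.465314; B: 0.0853496; C: 0.464819.
Posterior ∝ prior × likelihood. Numerator for C: 0.31·0.464819 = 0.144094.
Normalizing constant: 0.24·0.465314 + 0.45·0.0853496 + 0.31·0.464819 = 0.294176.
P(C | observation) = 0.144094 / 0.294176 = 0.489821.

0.490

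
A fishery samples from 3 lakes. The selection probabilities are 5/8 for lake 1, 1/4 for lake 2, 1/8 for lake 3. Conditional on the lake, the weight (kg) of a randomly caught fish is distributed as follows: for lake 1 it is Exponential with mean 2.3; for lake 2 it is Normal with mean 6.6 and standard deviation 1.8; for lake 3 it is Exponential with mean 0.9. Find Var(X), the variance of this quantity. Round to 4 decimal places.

8.2750

Per component, 1: μ=2.3, E[X²]=10.58; 2: μ=6.6, E[X²]=46.8; 3: μ=0.9, E[X²]=1.62.
E[X] = 0.625·2.3 + 0.25·6.6 + 0.125·0.9 = 3.2.
E[X²] = 0.625·10.58 + 0.25·46.8 + 0.125·1.62 = 18.515.
Var(X) = E[X²] − (E[X])² = 18.515 − 10.24 = 8.275.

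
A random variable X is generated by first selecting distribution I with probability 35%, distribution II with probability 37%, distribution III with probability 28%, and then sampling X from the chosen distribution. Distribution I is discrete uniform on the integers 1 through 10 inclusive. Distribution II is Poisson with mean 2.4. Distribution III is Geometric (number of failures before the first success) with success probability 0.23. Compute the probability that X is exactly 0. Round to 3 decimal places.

0.098

Conditional on each component, P(X = 0): I: 0; II: 0.090718; III: 0.23.
By total probability, P(X = 0) = 0.35·0 + 0.37·0.090718 + 0.28·0.23 = 0.0979656.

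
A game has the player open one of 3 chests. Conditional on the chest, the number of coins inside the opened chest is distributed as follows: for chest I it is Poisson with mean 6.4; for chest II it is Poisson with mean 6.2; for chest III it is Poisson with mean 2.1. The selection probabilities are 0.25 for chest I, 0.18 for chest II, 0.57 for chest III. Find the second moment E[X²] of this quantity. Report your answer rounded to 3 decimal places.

23.586

For each component E[X²] = Var + (mean)², giving I: 47.36; II: 44.64; III: 6.51.
Overall E[X²] = 0.25·47.36 + 0.18·44.64 + 0.57·6.51 = 23.5859.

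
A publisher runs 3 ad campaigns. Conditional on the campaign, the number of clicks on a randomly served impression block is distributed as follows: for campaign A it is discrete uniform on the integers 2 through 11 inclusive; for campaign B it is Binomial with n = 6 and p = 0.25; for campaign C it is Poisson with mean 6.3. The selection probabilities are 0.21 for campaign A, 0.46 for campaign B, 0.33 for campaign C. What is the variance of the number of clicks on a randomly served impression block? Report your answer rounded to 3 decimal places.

Per component, A: μ=6.5, E[X²]=50.5; B: μ=1.5, E[X²]=3.375; C: μ=6.3, E[X²]=45.99.
E[X] = 0.21·6.5 + 0.46·1.5 + 0.33·6.3 = 4.134.
E[X²] = 0.21·50.5 + 0.46·3.375 + 0.33·45.99 = 27.3342.
Var(X) = E[X²] − (E[X])² = 27.3342 − 17.09 = 10.2442.

10.244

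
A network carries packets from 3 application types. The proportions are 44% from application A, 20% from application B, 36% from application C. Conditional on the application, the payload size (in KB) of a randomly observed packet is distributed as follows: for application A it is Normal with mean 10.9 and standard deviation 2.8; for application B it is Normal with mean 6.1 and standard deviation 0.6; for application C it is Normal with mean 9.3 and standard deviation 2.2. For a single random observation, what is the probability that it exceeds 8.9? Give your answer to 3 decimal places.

Conditional on each application, P(X > 8.9): A: 0.762475; B: 1.53063e-06; C: 0.572137.
By total probability, P(X > 8.9) = 0.44·0.762475 + 0.2·1.53063e-06 + 0.36·0.572137 = 0.541459.

0.541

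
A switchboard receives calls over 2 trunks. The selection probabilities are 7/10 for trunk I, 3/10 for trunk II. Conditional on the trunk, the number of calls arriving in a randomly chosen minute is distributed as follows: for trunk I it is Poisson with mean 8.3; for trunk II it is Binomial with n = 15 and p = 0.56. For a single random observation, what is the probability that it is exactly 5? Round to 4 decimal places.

Conditional on each trunk, P(X = 5): I: 0.0815765; II: 0.0449803.
By total probability, P(X = 5) = 0.7·0.0815765 + 0.3·0.0449803 = 0.0705976.

0.0706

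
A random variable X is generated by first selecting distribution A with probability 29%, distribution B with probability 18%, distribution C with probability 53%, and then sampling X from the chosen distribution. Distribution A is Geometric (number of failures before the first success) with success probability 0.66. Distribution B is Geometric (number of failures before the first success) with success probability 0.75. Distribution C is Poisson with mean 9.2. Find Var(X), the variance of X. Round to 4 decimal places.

24.2773

Per component, A: μ=0.515152, E[X²]=1.04591; B: μ=0.333333, E[X²]=0.555556; C: μ=9.2, E[X²]=93.84.
E[X] = 0.29·0.515152 + 0.18·0.333333 + 0.53·9.2 = 5.08539.
E[X²] = 0.29·1.04591 + 0.18·0.555556 + 0.53·93.84 = 50.1385.
Var(X) = E[X²] − (E[X])² = 50.1385 − 25.8612 = 24.2773.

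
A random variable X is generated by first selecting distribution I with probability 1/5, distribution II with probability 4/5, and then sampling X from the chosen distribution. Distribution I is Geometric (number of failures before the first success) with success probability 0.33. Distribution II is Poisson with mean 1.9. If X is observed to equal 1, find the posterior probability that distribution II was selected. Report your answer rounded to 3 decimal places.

0.837

Likelihoods P(X=1 | ·): I: 0.2211; II: 0.28418.
Posterior ∝ prior × likelihood. Numerator for II: 0.8·0.28418 = 0.227344.
Normalizing constant: 0.2·0.2211 + 0.8·0.28418 = 0.271564.
P(II | observation) = 0.227344 / 0.271564 = 0.837166.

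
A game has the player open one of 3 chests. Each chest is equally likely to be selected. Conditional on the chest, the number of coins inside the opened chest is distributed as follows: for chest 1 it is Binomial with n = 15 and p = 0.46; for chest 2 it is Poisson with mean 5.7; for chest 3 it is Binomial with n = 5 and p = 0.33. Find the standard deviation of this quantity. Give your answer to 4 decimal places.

Per component, 1: μ=6.9, E[X²]=51.336; 2: μ=5.7, E[X²]=38.19; 3: μ=1.65, E[X²]=3.828.
E[X] = 0.333333·6.9 + 0.333333·5.7 + 0.333333·1.65 = 4.75.
E[X²] = 0.333333·51.336 + 0.333333·38.19 + 0.333333·3.828 = 31.118.
Var(X) = E[X²] − (E[X])² = 31.118 − 22.5625 = 8.5555.
SD(X) = √8.5555 = 2.92498.

2.9250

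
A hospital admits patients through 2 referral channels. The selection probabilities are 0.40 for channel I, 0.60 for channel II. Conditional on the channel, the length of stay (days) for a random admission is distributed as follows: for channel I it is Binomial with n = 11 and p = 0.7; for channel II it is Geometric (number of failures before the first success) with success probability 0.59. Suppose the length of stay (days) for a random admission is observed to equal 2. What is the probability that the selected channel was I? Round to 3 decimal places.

Likelihoods P(X=2 | ·): I: 0.000530457; II: 0.099179.
Posterior ∝ prior × likelihood. Numerator for I: 0.4·0.000530457 = 0.000212183.
Normalizing constant: 0.4·0.000530457 + 0.6·0.099179 = 0.0597196.
P(I | observation) = 0.000212183 / 0.0597196 = 0.00355298.

0.004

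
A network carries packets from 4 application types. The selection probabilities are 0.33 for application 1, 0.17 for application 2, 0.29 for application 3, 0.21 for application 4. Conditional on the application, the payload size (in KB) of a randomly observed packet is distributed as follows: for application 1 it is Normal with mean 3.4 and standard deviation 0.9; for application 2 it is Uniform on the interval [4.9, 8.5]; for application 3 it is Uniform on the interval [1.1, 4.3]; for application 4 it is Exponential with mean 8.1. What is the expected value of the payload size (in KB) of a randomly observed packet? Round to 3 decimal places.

4.745

Component means — 1: 3.4; 2: 6.7; 3: 2.7; 4: 8.1.
E[X] = 0.33·3.4 + 0.17·6.7 + 0.29·2.7 + 0.21·8.1 = 4.745.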